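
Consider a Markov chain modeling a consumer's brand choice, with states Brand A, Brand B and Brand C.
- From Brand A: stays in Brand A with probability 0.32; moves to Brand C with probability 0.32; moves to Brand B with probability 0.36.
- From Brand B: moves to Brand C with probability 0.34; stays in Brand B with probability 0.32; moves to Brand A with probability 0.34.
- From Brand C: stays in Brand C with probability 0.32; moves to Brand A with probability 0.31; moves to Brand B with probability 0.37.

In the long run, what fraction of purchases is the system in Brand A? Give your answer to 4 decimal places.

0.3237

Let the stationary distribution be π with π = πP and π_1 + π_2 + π_3 = 1.
π_1 = 0.32·π_1 + 0.34·π_2 + 0.31·π_3
π_2 = 0.36·π_1 + 0.32·π_2 + 0.37·π_3
Solving with the normalization constraint gives π = (0.3237, 0.3493, 0.3270).
So the stationary probability of Brand A is 0.3237.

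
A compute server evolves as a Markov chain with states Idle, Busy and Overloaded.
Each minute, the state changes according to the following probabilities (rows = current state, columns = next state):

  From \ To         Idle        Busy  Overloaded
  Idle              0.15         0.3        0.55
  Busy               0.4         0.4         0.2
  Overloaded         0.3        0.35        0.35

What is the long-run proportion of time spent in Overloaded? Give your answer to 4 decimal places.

Let the stationary distribution be π with π = πP and π_1 + π_2 + π_3 = 1.
π_1 = 0.15·π_1 + 0.4·π_2 + 0.3·π_3
π_2 = 0.3·π_1 + 0.4·π_2 + 0.35·π_3
Solving with the normalization constraint gives π = (0.2916, 0.3531, 0.3554).
So the stationary probability of Overloaded is 0.3554.

0.3554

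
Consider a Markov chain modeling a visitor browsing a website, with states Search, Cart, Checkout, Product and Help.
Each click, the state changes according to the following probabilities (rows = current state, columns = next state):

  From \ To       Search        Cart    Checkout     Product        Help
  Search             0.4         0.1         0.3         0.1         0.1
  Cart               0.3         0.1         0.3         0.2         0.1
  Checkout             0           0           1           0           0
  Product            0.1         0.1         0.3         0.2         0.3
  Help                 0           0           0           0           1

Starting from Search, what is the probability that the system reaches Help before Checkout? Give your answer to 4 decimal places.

0.2932

Let h(s) be the probability of absorption at Help starting from transient state s. Then h(Help) = 1 and h(Checkout) = 0. By first-step analysis:
h(Search) = 0.4·h(Search) + 0.1·h(Cart) + 0.3·0 + 0.1·h(Product) + 0.1·1
h(Cart) = 0.3·h(Search) + 0.1·h(Cart) + 0.3·0 + 0.2·h(Product) + 0.1·1
h(Product) = 0.1·h(Search) + 0.1·h(Cart) + 0.3·0 + 0.2·h(Product) + 0.3·1
Solving: h(Search) = 0.2932, h(Cart) = 0.3089, h(Product) = 0.4503.
Starting from Search, the probability is 0.2932.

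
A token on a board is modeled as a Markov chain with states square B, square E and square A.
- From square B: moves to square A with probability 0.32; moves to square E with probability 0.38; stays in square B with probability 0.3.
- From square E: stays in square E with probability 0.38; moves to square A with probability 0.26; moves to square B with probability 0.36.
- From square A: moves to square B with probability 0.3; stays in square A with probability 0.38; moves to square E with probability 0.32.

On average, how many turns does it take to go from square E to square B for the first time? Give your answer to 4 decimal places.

2.9216

Let t(s) be the expected number of turns to first reach square B from state s, with t(square B) = 0. Conditioning on the first turn:
t(square E) = 1 + 0.38·t(square E) + 0.26·t(square A)
t(square A) = 1 + 0.32·t(square E) + 0.38·t(square A)
Solving: t(square E) = 2.9216, t(square A) = 3.1208.
Expected turns from square E to square B: 2.9216.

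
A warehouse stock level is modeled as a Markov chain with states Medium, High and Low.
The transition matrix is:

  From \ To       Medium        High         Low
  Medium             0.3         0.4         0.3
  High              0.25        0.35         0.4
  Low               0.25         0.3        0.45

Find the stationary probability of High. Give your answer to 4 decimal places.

0.3435

Let the stationary distribution be π with π = πP and π_1 + π_2 + π_3 = 1.
π_1 = 0.3·π_1 + 0.25·π_2 + 0.25·π_3
π_2 = 0.4·π_1 + 0.35·π_2 + 0.3·π_3
Solving with the normalization constraint gives π = (0.2632, 0.3435, 0.3934).
So the stationary probability of High is 0.3435.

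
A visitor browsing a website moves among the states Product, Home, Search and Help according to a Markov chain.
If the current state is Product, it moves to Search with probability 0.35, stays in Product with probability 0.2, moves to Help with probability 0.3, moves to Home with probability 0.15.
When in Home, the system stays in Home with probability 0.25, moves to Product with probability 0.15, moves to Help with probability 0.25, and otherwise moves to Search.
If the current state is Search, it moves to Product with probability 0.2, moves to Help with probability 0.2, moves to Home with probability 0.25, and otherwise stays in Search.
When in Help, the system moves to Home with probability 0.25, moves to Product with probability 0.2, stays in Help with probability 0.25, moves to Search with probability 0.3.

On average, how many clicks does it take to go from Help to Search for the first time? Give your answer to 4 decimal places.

Let t(s) be the expected number of clicks to first reach Search from state s, with t(Search) = 0. Conditioning on the first click:
t(Product) = 1 + 0.2·t(Product) + 0.15·t(Home) + 0.3·t(Help)
t(Home) = 1 + 0.15·t(Product) + 0.25·t(Home) + 0.25·t(Help)
t(Help) = 1 + 0.2·t(Product) + 0.25·t(Home) + 0.25·t(Help)
Solving: t(Product) = 2.9746, t(Home) = 2.9667, t(Help) = 3.1155.
Expected clicks from Help to Search: 3.1155.

3.1155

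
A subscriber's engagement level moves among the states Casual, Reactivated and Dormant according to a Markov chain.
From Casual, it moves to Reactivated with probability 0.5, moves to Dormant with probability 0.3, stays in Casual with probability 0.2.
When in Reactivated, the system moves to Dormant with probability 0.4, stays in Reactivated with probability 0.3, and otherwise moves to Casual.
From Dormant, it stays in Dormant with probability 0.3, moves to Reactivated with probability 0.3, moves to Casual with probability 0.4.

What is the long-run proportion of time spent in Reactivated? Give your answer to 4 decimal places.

Let the stationary distribution be π with π = πP and π_1 + π_2 + π_3 = 1.
π_1 = 0.2·π_1 + 0.3·π_2 + 0.4·π_3
π_2 = 0.5·π_1 + 0.3·π_2 + 0.3·π_3
Solving with the normalization constraint gives π = (0.3033, 0.3607, 0.3361).
So the stationary probability of Reactivated is 0.3607.

0.3607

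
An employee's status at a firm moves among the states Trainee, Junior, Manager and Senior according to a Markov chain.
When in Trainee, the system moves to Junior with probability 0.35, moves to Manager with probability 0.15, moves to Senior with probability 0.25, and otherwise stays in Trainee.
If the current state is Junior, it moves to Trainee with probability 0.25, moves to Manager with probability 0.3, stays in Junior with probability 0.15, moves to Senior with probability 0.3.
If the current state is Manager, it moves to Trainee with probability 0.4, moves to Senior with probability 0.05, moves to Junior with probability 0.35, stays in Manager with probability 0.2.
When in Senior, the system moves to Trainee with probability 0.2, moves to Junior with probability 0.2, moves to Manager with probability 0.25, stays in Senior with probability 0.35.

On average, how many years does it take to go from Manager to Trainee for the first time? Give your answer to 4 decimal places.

Let t(s) be the expected number of years to first reach Trainee from state s, with t(Trainee) = 0. Conditioning on the first year:
t(Junior) = 1 + 0.15·t(Junior) + 0.3·t(Manager) + 0.3·t(Senior)
t(Manager) = 1 + 0.35·t(Junior) + 0.2·t(Manager) + 0.05·t(Senior)
t(Senior) = 1 + 0.2·t(Junior) + 0.25·t(Manager) + 0.35·t(Senior)
Solving: t(Junior) = 3.6117, t(Manager) = 3.0695, t(Senior) = 3.8303.
Expected years from Manager to Trainee: 3.0695.

3.0695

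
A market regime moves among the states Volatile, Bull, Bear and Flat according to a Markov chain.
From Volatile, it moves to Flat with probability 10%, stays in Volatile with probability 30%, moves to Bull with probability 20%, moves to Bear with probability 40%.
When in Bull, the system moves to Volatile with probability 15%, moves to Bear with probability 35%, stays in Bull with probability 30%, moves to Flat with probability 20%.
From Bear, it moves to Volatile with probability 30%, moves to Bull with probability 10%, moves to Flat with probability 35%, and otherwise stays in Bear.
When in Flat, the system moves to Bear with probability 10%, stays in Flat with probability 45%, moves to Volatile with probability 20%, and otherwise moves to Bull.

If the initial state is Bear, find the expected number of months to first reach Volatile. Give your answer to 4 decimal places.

Let t(s) be the expected number of months to first reach Volatile from state s, with t(Volatile) = 0. Conditioning on the first month:
t(Bull) = 1 + 0.3·t(Bull) + 0.35·t(Bear) + 0.2·t(Flat)
t(Bear) = 1 + 0.1·t(Bull) + 0.25·t(Bear) + 0.35·t(Flat)
t(Flat) = 1 + 0.25·t(Bull) + 0.1·t(Bear) + 0.45·t(Flat)
Solving: t(Bull) = 4.9321, t(Bear) = 4.2459, t(Flat) = 4.8320.
Expected months from Bear to Volatile: 4.2459.

4.2459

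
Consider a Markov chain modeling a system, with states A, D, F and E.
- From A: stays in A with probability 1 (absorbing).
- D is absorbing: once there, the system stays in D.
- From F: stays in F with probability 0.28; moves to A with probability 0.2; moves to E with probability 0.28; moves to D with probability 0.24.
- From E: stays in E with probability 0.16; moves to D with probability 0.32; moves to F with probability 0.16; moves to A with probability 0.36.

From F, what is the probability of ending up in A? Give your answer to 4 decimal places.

Let h(s) be the probability of absorption at A starting from transient state s. Then h(A) = 1 and h(D) = 0. By first-step analysis:
h(F) = 0.2·1 + 0.24·0 + 0.28·h(F) + 0.28·h(E)
h(E) = 0.36·1 + 0.32·0 + 0.16·h(F) + 0.16·h(E)
Solving: h(F) = 0.4800, h(E) = 0.5200.
Starting from F, the probability is 0.4800.

0.4800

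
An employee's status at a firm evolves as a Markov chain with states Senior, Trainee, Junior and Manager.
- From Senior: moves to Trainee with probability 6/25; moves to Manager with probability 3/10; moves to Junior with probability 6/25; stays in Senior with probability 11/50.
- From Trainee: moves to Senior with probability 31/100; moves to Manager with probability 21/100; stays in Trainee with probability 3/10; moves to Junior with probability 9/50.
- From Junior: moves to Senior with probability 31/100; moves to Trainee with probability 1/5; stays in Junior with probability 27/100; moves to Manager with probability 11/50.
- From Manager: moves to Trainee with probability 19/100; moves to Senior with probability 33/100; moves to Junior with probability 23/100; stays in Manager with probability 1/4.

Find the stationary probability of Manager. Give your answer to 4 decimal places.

0.2482

Let the stationary distribution be π with π = πP and π_1 + π_2 + π_3 + π_4 = 1.
π_1 = 0.22·π_1 + 0.31·π_2 + 0.31·π_3 + 0.33·π_4
π_2 = 0.24·π_1 + 0.3·π_2 + 0.2·π_3 + 0.19·π_4
π_3 = 0.24·π_1 + 0.18·π_2 + 0.27·π_3 + 0.23·π_4
Solving with the normalization constraint gives π = (0.2890, 0.2323, 0.2305, 0.2482).
So the stationary probability of Manager is 0.2482.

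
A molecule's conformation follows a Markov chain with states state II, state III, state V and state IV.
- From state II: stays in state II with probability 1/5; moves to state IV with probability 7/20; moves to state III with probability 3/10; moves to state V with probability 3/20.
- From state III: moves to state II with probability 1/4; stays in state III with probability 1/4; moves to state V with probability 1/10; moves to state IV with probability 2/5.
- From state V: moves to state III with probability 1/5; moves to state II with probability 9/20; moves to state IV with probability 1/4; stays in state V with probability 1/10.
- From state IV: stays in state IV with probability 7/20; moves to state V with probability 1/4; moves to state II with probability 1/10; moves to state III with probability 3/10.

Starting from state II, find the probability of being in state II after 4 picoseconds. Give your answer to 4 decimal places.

Propagate the distribution vector 4 picoseconds from state II.
After 0 picoseconds: (1.0000, 0.0000, 0.0000, 0.0000)
After 1 picosecond: (0.2000, 0.3000, 0.1500, 0.3500)
After 2 picoseconds: (0.2175, 0.2700, 0.1625, 0.3500)
After 3 picoseconds: (0.2191, 0.2703, 0.1634, 0.3473)
After 4 picoseconds: (0.2196, 0.2702, 0.1630, 0.3472)
P(in state II after 4 picoseconds) = 0.2196

0.2196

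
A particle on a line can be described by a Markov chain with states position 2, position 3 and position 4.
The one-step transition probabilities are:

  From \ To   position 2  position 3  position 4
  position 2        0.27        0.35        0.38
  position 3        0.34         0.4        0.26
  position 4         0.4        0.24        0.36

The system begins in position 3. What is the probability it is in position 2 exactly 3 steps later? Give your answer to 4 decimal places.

0.3364

Propagate the distribution vector 3 steps from position 3.
After 0 steps: (0.0000, 1.0000, 0.0000)
After 1 step: (0.3400, 0.4000, 0.2600)
After 2 steps: (0.3318, 0.3414, 0.3268)
After 3 steps: (0.3364, 0.3311, 0.3325)
P(in position 2 after 3 steps) = 0.3364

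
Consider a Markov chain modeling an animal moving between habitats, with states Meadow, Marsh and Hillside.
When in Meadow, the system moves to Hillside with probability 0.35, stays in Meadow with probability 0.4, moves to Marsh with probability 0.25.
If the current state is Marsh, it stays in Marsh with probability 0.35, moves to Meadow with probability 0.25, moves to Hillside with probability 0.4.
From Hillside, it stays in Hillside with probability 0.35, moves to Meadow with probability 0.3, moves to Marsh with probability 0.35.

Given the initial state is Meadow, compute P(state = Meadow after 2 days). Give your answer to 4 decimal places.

0.3275

Sum over the intermediate state after 1 day:
P = P(Meadow→Meadow)·P(Meadow→Meadow) + P(Meadow→Marsh)·P(Marsh→Meadow) + P(Meadow→Hillside)·P(Hillside→Meadow)
  = 0.4×0.4 + 0.25×0.25 + 0.35×0.3
  = 0.1600 + 0.0625 + 0.1050 = 0.3275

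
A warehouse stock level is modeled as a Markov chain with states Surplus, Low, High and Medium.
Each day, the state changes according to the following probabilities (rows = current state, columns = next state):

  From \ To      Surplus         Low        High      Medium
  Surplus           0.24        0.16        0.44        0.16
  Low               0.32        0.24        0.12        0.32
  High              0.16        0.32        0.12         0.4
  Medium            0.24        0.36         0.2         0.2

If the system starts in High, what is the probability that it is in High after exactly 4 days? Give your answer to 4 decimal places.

0.2201

Propagate the distribution vector 4 days from High.
After 0 days: (0.0000, 0.0000, 1.0000, 0.0000)
After 1 day: (0.1600, 0.3200, 0.1200, 0.4000)
After 2 days: (0.2560, 0.2848, 0.2032, 0.2560)
After 3 days: (0.2465, 0.2665, 0.2224, 0.2646)
After 4 days: (0.2435, 0.2698, 0.2201, 0.2666)
P(in High after 4 days) = 0.2201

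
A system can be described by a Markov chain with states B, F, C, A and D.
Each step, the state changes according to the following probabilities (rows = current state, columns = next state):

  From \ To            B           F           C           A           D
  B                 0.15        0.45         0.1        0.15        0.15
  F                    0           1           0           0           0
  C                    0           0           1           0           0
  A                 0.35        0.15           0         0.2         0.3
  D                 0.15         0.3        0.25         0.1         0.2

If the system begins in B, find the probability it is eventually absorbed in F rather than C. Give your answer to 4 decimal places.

Let h(s) be the probability of absorption at F starting from transient state s. Then h(F) = 1 and h(C) = 0. By first-step analysis:
h(B) = 0.15·h(B) + 0.45·1 + 0.1·0 + 0.15·h(A) + 0.15·h(D)
h(A) = 0.35·h(B) + 0.15·1 + 0.2·h(A) + 0.3·h(D)
h(D) = 0.15·h(B) + 0.3·1 + 0.25·0 + 0.1·h(A) + 0.2·h(D)
Solving: h(B) = 0.7710, h(A) = 0.7550, h(D) = 0.6139.
Starting from B, the probability is 0.7710.

0.7710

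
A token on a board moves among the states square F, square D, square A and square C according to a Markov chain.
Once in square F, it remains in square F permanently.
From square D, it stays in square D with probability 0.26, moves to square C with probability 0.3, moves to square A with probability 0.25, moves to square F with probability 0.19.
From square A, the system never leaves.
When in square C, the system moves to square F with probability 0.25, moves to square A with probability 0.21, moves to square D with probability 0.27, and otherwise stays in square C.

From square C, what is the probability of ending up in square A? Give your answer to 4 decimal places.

Let h(s) be the probability of absorption at square A starting from transient state s. Then h(square A) = 1 and h(square F) = 0. By first-step analysis:
h(square D) = 0.19·0 + 0.26·h(square D) + 0.25·1 + 0.3·h(square C)
h(square C) = 0.25·0 + 0.27·h(square D) + 0.21·1 + 0.27·h(square C)
Solving: h(square D) = 0.5346, h(square C) = 0.4854.
Starting from square C, the probability is 0.4854.

0.4854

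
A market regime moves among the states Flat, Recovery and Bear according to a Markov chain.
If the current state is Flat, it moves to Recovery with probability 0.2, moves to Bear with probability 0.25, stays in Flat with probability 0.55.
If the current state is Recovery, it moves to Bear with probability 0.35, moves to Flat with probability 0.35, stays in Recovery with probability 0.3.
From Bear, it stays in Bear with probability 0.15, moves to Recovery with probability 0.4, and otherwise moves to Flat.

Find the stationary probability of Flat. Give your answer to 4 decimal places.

Let the stationary distribution be π with π = πP and π_1 + π_2 + π_3 = 1.
π_1 = 0.55·π_1 + 0.35·π_2 + 0.45·π_3
π_2 = 0.2·π_1 + 0.3·π_2 + 0.4·π_3
Solving with the normalization constraint gives π = (0.4691, 0.2784, 0.2526).
So the stationary probability of Flat is 0.4691.

0.4691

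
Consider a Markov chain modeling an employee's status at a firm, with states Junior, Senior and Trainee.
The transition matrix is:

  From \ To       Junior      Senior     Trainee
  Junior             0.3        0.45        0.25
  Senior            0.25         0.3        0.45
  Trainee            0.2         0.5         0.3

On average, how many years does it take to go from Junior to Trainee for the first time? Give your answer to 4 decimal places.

3.0464

Let t(s) be the expected number of years to first reach Trainee from state s, with t(Trainee) = 0. Conditioning on the first year:
t(Junior) = 1 + 0.3·t(Junior) + 0.45·t(Senior)
t(Senior) = 1 + 0.25·t(Junior) + 0.3·t(Senior)
Solving: t(Junior) = 3.0464, t(Senior) = 2.5166.
Expected years from Junior to Trainee: 3.0464.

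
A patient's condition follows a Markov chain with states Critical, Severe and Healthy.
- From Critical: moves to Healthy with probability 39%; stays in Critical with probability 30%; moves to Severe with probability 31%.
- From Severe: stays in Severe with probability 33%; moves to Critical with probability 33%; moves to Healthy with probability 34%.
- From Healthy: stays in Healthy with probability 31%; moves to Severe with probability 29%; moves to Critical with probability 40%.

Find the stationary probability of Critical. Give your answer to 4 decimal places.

Let the stationary distribution be π with π = πP and π_1 + π_2 + π_3 = 1.
π_1 = 0.3·π_1 + 0.33·π_2 + 0.4·π_3
π_2 = 0.31·π_1 + 0.33·π_2 + 0.29·π_3
Solving with the normalization constraint gives π = (0.3440, 0.3092, 0.3468).
So the stationary probability of Critical is 0.3440.

0.3440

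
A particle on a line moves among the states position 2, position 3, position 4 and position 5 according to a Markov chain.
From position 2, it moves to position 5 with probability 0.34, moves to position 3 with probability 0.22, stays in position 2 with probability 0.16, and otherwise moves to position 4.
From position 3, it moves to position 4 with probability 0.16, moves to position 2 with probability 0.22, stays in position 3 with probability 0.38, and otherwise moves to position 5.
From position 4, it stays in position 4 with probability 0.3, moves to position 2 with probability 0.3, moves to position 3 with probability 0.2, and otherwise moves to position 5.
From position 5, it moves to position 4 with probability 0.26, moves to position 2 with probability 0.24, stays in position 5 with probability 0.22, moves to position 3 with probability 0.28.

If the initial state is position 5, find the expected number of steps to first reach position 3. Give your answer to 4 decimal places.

Let t(s) be the expected number of steps to first reach position 3 from state s, with t(position 3) = 0. Conditioning on the first step:
t(position 2) = 1 + 0.16·t(position 2) + 0.28·t(position 4) + 0.34·t(position 5)
t(position 4) = 1 + 0.3·t(position 2) + 0.3·t(position 4) + 0.2·t(position 5)
t(position 5) = 1 + 0.24·t(position 2) + 0.26·t(position 4) + 0.22·t(position 5)
Solving: t(position 2) = 4.3382, t(position 4) = 4.4603, t(position 5) = 4.1037.
Expected steps from position 5 to position 3: 4.1037.

4.1037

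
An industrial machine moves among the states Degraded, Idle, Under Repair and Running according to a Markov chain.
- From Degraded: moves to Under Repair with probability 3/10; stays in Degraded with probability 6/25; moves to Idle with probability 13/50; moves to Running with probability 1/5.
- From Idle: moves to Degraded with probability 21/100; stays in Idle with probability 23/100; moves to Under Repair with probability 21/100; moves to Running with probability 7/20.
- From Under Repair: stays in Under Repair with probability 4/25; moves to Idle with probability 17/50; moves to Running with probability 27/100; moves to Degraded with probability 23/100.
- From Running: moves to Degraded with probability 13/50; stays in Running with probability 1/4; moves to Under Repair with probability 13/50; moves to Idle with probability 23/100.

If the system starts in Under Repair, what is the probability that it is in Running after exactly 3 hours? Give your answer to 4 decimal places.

0.2685

Propagate the distribution vector 3 hours from Under Repair.
After 0 hours: (0.0000, 0.0000, 1.0000, 0.0000)
After 1 hour: (0.2300, 0.3400, 0.1600, 0.2700)
After 2 hours: (0.2336, 0.2545, 0.2362, 0.2757)
After 3 hours: (0.2355, 0.2630, 0.2330, 0.2685)
P(in Running after 3 hours) = 0.2685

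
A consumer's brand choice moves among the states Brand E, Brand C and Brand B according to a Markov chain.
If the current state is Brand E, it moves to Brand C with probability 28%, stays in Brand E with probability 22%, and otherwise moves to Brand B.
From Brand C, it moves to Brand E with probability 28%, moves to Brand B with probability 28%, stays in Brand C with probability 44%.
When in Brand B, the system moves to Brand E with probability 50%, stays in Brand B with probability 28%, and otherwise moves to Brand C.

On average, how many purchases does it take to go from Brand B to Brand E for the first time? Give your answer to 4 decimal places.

2.2834

Let t(s) be the expected number of purchases to first reach Brand E from state s, with t(Brand E) = 0. Conditioning on the first purchase:
t(Brand C) = 1 + 0.44·t(Brand C) + 0.28·t(Brand B)
t(Brand B) = 1 + 0.22·t(Brand C) + 0.28·t(Brand B)
Solving: t(Brand C) = 2.9274, t(Brand B) = 2.2834.
Expected purchases from Brand B to Brand E: 2.2834.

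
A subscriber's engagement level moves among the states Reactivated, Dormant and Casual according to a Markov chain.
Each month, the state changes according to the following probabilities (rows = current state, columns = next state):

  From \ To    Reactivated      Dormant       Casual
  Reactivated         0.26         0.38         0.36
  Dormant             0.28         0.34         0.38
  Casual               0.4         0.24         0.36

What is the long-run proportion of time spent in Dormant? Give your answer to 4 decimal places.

0.3161

Let the stationary distribution be π with π = πP and π_1 + π_2 + π_3 = 1.
π_1 = 0.26·π_1 + 0.28·π_2 + 0.4·π_3
π_2 = 0.38·π_1 + 0.34·π_2 + 0.24·π_3
Solving with the normalization constraint gives π = (0.3176, 0.3161, 0.3663).
So the stationary probability of Dormant is 0.3161.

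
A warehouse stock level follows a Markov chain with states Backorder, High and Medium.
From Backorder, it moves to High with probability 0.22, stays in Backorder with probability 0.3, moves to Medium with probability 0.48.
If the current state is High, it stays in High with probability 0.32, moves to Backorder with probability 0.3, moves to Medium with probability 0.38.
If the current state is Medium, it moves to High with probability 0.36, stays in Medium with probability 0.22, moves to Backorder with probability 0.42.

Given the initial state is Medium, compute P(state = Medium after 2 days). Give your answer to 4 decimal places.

Sum over the intermediate state after 1 day:
P = P(Medium→Backorder)·P(Backorder→Medium) + P(Medium→High)·P(High→Medium) + P(Medium→Medium)·P(Medium→Medium)
  = 0.42×0.48 + 0.36×0.38 + 0.22×0.22
  = 0.2016 + 0.1368 + 0.0484 = 0.3868

0.3868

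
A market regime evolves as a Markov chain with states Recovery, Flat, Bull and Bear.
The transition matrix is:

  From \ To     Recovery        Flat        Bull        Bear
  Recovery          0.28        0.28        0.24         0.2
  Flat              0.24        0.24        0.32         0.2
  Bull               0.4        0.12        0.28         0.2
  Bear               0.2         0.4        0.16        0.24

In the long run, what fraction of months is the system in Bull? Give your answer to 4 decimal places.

Let the stationary distribution be π with π = πP and π_1 + π_2 + π_3 + π_4 = 1.
π_1 = 0.28·π_1 + 0.24·π_2 + 0.4·π_3 + 0.2·π_4
π_2 = 0.28·π_1 + 0.24·π_2 + 0.12·π_3 + 0.4·π_4
π_3 = 0.24·π_1 + 0.32·π_2 + 0.28·π_3 + 0.16·π_4
Solving with the normalization constraint gives π = (0.2836, 0.2542, 0.2538, 0.2083).
So the stationary probability of Bull is 0.2538.

0.2538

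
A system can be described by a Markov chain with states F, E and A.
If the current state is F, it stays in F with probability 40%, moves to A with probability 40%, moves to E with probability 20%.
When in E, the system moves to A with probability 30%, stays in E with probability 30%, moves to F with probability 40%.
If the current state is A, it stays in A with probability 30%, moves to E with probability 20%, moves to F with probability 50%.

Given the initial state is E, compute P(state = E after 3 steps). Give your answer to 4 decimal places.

Propagate the distribution vector 3 steps from E.
After 0 steps: (0.0000, 1.0000, 0.0000)
After 1 step: (0.4000, 0.3000, 0.3000)
After 2 steps: (0.4300, 0.2300, 0.3400)
After 3 steps: (0.4340, 0.2230, 0.3430)
P(in E after 3 steps) = 0.2230

0.2230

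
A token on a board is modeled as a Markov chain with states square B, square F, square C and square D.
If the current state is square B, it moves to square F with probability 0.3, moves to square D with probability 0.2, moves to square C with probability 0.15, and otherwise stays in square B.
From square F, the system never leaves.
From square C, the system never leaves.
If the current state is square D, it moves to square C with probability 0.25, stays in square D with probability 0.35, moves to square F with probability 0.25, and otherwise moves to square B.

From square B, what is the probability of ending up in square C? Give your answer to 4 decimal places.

0.3758

Let h(s) be the probability of absorption at square C starting from transient state s. Then h(square C) = 1 and h(square F) = 0. By first-step analysis:
h(square B) = 0.35·h(square B) + 0.3·0 + 0.15·1 + 0.2·h(square D)
h(square D) = 0.15·h(square B) + 0.25·0 + 0.25·1 + 0.35·h(square D)
Solving: h(square B) = 0.3758, h(square D) = 0.4713.
Starting from square B, the probability is 0.3758.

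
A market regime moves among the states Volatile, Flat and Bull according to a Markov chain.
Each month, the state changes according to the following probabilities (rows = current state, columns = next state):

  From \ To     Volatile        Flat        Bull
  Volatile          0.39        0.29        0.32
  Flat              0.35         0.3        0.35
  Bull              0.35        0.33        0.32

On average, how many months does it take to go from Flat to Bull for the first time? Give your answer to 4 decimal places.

2.9493

Let t(s) be the expected number of months to first reach Bull from state s, with t(Bull) = 0. Conditioning on the first month:
t(Volatile) = 1 + 0.39·t(Volatile) + 0.29·t(Flat)
t(Flat) = 1 + 0.35·t(Volatile) + 0.3·t(Flat)
Solving: t(Volatile) = 3.0415, t(Flat) = 2.9493.
Expected months from Flat to Bull: 2.9493.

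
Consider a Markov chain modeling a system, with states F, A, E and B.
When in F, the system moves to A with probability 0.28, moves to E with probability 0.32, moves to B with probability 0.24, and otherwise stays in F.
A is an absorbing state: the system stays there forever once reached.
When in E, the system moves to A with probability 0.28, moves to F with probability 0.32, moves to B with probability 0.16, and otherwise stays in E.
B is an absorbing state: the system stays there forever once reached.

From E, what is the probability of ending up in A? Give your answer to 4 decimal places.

0.6060

Let h(s) be the probability of absorption at A starting from transient state s. Then h(A) = 1 and h(B) = 0. By first-step analysis:
h(F) = 0.16·h(F) + 0.28·1 + 0.32·h(E) + 0.24·0
h(E) = 0.32·h(F) + 0.28·1 + 0.24·h(E) + 0.16·0
Solving: h(F) = 0.5642, h(E) = 0.6060.
Starting from E, the probability is 0.6060.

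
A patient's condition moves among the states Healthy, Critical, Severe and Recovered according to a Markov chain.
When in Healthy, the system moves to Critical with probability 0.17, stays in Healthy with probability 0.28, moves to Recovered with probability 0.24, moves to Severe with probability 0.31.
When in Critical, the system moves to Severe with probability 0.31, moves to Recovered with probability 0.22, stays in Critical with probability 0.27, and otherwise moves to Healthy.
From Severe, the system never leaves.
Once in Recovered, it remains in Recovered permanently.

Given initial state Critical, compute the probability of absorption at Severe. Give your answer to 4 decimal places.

0.5801

Let h(s) be the probability of absorption at Severe starting from transient state s. Then h(Severe) = 1 and h(Recovered) = 0. By first-step analysis:
h(Healthy) = 0.28·h(Healthy) + 0.17·h(Critical) + 0.31·1 + 0.24·0
h(Critical) = 0.2·h(Healthy) + 0.27·h(Critical) + 0.31·1 + 0.22·0
Solving: h(Healthy) = 0.5675, h(Critical) = 0.5801.
Starting from Critical, the probability is 0.5801.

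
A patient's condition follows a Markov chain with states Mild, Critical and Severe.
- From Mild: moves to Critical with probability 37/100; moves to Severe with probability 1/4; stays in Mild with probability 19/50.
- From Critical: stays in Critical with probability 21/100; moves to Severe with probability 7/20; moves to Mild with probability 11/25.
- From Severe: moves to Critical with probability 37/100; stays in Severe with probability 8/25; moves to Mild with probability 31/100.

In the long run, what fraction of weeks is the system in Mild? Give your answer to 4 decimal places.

Let the stationary distribution be π with π = πP and π_1 + π_2 + π_3 = 1.
π_1 = 0.38·π_1 + 0.44·π_2 + 0.31·π_3
π_2 = 0.37·π_1 + 0.21·π_2 + 0.37·π_3
Solving with the normalization constraint gives π = (0.3779, 0.3190, 0.3031).
So the stationary probability of Mild is 0.3779.

0.3779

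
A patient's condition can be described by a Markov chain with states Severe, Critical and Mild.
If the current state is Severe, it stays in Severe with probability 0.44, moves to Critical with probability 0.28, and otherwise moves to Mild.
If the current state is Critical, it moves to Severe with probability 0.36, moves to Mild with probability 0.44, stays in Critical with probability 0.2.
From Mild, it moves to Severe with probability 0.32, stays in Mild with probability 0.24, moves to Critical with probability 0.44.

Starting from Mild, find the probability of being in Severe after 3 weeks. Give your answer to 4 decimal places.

Propagate the distribution vector 3 weeks from Mild.
After 0 weeks: (0.0000, 0.0000, 1.0000)
After 1 week: (0.3200, 0.4400, 0.2400)
After 2 weeks: (0.3760, 0.2832, 0.3408)
After 3 weeks: (0.3764, 0.3119, 0.3117)
P(in Severe after 3 weeks) = 0.3764

0.3764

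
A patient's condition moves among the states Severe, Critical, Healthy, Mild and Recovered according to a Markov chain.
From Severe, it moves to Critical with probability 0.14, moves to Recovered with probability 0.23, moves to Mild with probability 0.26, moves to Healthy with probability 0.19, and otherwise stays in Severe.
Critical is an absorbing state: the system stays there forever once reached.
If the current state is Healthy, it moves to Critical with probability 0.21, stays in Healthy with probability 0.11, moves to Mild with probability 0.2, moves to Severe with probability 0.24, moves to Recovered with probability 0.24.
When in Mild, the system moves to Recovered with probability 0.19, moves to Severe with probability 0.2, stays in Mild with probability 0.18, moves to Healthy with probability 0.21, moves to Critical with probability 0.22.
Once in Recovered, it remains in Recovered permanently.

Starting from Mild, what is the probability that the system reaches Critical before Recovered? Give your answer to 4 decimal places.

0.4931

Let h(s) be the probability of absorption at Critical starting from transient state s. Then h(Critical) = 1 and h(Recovered) = 0. By first-step analysis:
h(Severe) = 0.18·h(Severe) + 0.14·1 + 0.19·h(Healthy) + 0.26·h(Mild) + 0.23·0
h(Healthy) = 0.24·h(Severe) + 0.21·1 + 0.11·h(Healthy) + 0.2·h(Mild) + 0.24·0
h(Mild) = 0.2·h(Severe) + 0.22·1 + 0.21·h(Healthy) + 0.18·h(Mild) + 0.19·0
Solving: h(Severe) = 0.4346, h(Healthy) = 0.4640, h(Mild) = 0.4931.
Starting from Mild, the probability is 0.4931.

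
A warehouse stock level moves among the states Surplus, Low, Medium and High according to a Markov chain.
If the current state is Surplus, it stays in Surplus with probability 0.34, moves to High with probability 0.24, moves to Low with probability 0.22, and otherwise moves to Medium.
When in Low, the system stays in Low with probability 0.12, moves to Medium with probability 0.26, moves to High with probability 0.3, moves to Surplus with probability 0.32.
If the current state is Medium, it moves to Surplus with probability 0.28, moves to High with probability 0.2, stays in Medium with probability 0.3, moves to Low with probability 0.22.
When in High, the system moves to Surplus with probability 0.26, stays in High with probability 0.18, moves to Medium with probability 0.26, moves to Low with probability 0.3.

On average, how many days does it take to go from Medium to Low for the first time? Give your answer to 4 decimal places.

4.2264

Let t(s) be the expected number of days to first reach Low from state s, with t(Low) = 0. Conditioning on the first day:
t(Surplus) = 1 + 0.34·t(Surplus) + 0.2·t(Medium) + 0.24·t(High)
t(Medium) = 1 + 0.28·t(Surplus) + 0.3·t(Medium) + 0.2·t(High)
t(High) = 1 + 0.26·t(Surplus) + 0.26·t(Medium) + 0.18·t(High)
Solving: t(Surplus) = 4.2123, t(Medium) = 4.2264, t(High) = 3.8952.
Expected days from Medium to Low: 4.2264.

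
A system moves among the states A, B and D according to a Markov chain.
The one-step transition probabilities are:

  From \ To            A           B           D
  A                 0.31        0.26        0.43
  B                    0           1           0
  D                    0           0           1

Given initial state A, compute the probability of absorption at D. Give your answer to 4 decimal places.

0.6232

Let h(s) be the probability of absorption at D starting from transient state s. Then h(D) = 1 and h(B) = 0. By first-step analysis:
h(A) = 0.31·h(A) + 0.26·0 + 0.43·1
Solving: h(A) = 0.6232.
Starting from A, the probability is 0.6232.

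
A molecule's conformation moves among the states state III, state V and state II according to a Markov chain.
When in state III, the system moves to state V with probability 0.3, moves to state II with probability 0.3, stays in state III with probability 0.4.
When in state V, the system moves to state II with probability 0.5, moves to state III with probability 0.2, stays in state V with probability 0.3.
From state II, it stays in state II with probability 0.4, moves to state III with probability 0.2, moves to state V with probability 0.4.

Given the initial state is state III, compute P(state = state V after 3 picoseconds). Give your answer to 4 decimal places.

Propagate the distribution vector 3 picoseconds from state III.
After 0 picoseconds: (1.0000, 0.0000, 0.0000)
After 1 picosecond: (0.4000, 0.3000, 0.3000)
After 2 picoseconds: (0.2800, 0.3300, 0.3900)
After 3 picoseconds: (0.2560, 0.3390, 0.4050)
P(in state V after 3 picoseconds) = 0.3390

0.3390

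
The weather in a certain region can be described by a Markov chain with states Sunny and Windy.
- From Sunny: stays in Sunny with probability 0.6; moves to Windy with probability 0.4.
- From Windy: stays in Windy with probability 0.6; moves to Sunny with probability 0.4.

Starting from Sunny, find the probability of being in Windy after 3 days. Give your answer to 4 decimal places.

0.4960

Propagate the distribution vector 3 days from Sunny.
After 0 days: (1.0000, 0.0000)
After 1 day: (0.6000, 0.4000)
After 2 days: (0.5200, 0.4800)
After 3 days: (0.5040, 0.4960)
P(in Windy after 3 days) = 0.4960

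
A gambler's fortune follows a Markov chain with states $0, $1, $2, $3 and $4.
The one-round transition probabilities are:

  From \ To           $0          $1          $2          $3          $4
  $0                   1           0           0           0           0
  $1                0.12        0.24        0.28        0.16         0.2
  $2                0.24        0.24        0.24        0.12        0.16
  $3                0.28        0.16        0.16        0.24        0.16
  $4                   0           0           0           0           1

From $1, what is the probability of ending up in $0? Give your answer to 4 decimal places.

0.4898

Let h(s) be the probability of absorption at $0 starting from transient state s. Then h($0) = 1 and h($4) = 0. By first-step analysis:
h($1) = 0.12·1 + 0.24·h($1) + 0.28·h($2) + 0.16·h($3) + 0.2·0
h($2) = 0.24·1 + 0.24·h($1) + 0.24·h($2) + 0.12·h($3) + 0.16·0
h($3) = 0.28·1 + 0.16·h($1) + 0.16·h($2) + 0.24·h($3) + 0.16·0
Solving: h($1) = 0.4898, h($2) = 0.5637, h($3) = 0.5902.
Starting from $1, the probability is 0.4898.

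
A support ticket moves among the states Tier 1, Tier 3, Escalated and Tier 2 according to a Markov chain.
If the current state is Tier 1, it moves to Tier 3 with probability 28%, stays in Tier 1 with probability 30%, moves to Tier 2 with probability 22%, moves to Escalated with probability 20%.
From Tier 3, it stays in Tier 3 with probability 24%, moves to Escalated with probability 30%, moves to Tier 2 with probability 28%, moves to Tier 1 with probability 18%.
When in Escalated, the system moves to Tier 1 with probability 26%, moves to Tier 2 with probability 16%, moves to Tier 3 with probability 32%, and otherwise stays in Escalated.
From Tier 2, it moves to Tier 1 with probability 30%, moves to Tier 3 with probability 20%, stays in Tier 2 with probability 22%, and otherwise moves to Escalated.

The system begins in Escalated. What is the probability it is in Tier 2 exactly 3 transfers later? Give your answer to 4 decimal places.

Propagate the distribution vector 3 transfers from Escalated.
After 0 transfers: (0.0000, 0.0000, 1.0000, 0.0000)
After 1 transfer: (0.2600, 0.3200, 0.2600, 0.1600)
After 2 transfers: (0.2512, 0.2648, 0.2604, 0.2236)
After 3 transfers: (0.2578, 0.2619, 0.2600, 0.2203)
P(in Tier 2 after 3 transfers) = 0.2203

0.2203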